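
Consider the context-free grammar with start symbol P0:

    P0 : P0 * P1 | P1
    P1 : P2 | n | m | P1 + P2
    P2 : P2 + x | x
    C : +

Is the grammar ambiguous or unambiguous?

Ambiguous

Witness: x + x

Derivation 1: P0 ⇒ P1 ⇒ P2 ⇒ P2 + x ⇒ x + x
Derivation 2: P0 ⇒ P1 ⇒ P1 + P2 ⇒ P2 + P2 ⇒ x + P2 ⇒ x + x

Two distinct leftmost derivations for the same string.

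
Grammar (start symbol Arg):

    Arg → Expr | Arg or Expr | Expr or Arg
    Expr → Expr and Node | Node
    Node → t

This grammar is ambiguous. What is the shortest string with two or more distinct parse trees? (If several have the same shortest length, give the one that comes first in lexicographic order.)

length 1: no string has ≥2 trees
length 3: t or t has 2 parse trees

Two derivations of t or t:
  Arg ⇒ Arg or Expr ⇒ Expr or Expr ⇒ Node or Expr ⇒ t or Expr ⇒ t or Node ⇒ t or t
  Arg ⇒ Expr or Arg ⇒ Node or Arg ⇒ t or Arg ⇒ t or Expr ⇒ t or Node ⇒ t or t

t or t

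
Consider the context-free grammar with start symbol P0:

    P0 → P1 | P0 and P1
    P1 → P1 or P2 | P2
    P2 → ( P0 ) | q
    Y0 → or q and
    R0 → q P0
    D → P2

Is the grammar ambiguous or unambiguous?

(Y0, R0, D are unreachable from P0, so their rules don't affect L(P0).) This is a standard precedence ladder (P0 over P1 over P2), with each level left-recursive on its own operator ('and' at P0, 'or' at P1). That structure is LR(1), hence unambiguous.

Unambiguous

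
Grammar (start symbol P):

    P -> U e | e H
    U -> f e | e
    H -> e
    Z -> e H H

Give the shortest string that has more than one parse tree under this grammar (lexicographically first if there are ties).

length 2: e e has 2 parse trees

Two derivations of e e:
  P ⇒ U e ⇒ e e
  P ⇒ e H ⇒ e e

e e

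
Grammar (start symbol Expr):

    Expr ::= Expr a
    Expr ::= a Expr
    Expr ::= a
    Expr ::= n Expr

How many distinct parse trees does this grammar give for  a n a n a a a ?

22

Parse trees for a n a n a a a (showing first 6 of 22):
  [Expr [Expr [Expr a [Expr n [Expr a [Expr n [Expr a]]]]] a] a]
  [Expr [Expr a [Expr [Expr n [Expr a [Expr n [Expr a]]]] a]] a]
  [Expr [Expr a [Expr n [Expr [Expr a [Expr n [Expr a]]] a]]] a]
  [Expr [Expr a [Expr n [Expr a [Expr [Expr n [Expr a]] a]]]] a]
  [Expr [Expr a [Expr n [Expr a [Expr n [Expr [Expr a] a]]]]] a]
  [Expr [Expr a [Expr n [Expr a [Expr n [Expr a [Expr a]]]]]] a]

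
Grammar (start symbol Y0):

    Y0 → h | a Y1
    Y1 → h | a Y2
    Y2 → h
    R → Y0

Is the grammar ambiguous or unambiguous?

Unambiguous

Only Y0, Y1, Y2 are reachable from Y0; ignoring the rest: Each reachable nonterminal has at most one production per leading terminal, and all productions are right-linear; the derivation is determined token-by-token.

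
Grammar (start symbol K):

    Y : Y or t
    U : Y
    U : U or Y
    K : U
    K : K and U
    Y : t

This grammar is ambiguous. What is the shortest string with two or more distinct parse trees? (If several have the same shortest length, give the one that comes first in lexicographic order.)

length 1: no string has ≥2 trees
length 3: t or t has 2 parse trees

Two derivations of t or t:
  K ⇒ U ⇒ Y ⇒ Y or t ⇒ t or t
  K ⇒ U ⇒ U or Y ⇒ Y or Y ⇒ t or Y ⇒ t or t

t or t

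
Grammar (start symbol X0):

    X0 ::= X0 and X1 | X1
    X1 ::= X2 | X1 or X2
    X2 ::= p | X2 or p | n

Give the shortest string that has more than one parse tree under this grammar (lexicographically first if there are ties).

length 1: no string has ≥2 trees
length 3: n or p has 2 parse trees

Two derivations of n or p:
  X0 ⇒ X1 ⇒ X2 ⇒ X2 or p ⇒ n or p
  X0 ⇒ X1 ⇒ X1 or X2 ⇒ X2 or X2 ⇒ n or X2 ⇒ n or p

n or p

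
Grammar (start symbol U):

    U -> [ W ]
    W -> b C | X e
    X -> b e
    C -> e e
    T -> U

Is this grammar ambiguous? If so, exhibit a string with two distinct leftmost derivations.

Ambiguous

Witness: [ b e e ]

Derivation 1: U ⇒ [ W ] ⇒ [ b C ] ⇒ [ b e e ]
Derivation 2: U ⇒ [ W ] ⇒ [ X e ] ⇒ [ b e e ]

Two distinct leftmost derivations for the same string.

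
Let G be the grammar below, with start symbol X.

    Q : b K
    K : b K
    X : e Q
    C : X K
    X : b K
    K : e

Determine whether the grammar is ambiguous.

Unambiguous

(C is unreachable from X, so its rules don't affect L(X).) Restricted to the reachable nonterminals, every rule has the form A → t or A → t B, and no two rules for the same A share a first terminal. The grammar encodes a DFA — one run per string.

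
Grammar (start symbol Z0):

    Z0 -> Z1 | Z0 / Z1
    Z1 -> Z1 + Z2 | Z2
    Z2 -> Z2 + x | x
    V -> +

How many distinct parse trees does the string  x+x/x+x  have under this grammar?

Parse trees for x+x/x+x:
  [Z0 [Z0 [Z1 [Z1 [Z2 x]] + [Z2 x]]] / [Z1 [Z1 [Z2 x]] + [Z2 x]]]
  [Z0 [Z0 [Z1 [Z1 [Z2 x]] + [Z2 x]]] / [Z1 [Z2 [Z2 x] + x]]]
  [Z0 [Z0 [Z1 [Z2 [Z2 x] + x]]] / [Z1 [Z1 [Z2 x]] + [Z2 x]]]
  [Z0 [Z0 [Z1 [Z2 [Z2 x] + x]]] / [Z1 [Z2 [Z2 x] + x]]]

4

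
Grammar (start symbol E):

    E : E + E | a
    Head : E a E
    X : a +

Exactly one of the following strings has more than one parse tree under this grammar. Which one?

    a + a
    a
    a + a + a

a + a + a

a + a: 1 tree
a: 1 tree
a + a + a: 2 trees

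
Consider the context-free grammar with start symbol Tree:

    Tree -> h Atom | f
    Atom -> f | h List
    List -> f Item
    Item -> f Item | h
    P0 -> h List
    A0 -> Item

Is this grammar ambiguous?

(P0, A0 are unreachable from Tree, so their rules don't affect L(Tree).) Each reachable nonterminal has at most one production per leading terminal, and all productions are right-linear; the derivation is determined token-by-token.

Unambiguous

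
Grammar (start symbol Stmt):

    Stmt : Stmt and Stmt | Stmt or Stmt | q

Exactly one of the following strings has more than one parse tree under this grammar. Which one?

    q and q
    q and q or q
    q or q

q and q: 1 tree
q and q or q: 2 trees
q or q: 1 tree

q and q or q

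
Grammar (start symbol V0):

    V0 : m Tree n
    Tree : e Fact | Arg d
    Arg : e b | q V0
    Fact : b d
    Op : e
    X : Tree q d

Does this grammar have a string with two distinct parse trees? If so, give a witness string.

Ambiguous

Witness: m e b d n

Derivation 1: V0 ⇒ m Tree n ⇒ m e Fact n ⇒ m e b d n
Derivation 2: V0 ⇒ m Tree n ⇒ m Arg d n ⇒ m e b d n

Two distinct leftmost derivations for the same string.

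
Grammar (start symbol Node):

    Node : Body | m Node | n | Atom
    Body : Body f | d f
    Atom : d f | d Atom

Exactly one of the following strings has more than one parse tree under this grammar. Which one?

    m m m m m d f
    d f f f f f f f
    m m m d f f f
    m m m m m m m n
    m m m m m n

m m m m m d f: 2 trees
d f f f f f f f: 1 tree
m m m d f f f: 1 tree
m m m m m m m n: 1 tree
m m m m m n: 1 tree

m m m m m d f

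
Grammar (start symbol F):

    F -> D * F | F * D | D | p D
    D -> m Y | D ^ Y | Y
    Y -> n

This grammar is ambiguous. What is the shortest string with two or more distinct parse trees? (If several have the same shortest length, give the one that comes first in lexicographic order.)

n * n

length 1: no string has ≥2 trees
length 2: no string has ≥2 trees
length 3: n * n has 2 parse trees

Two derivations of n * n:
  F ⇒ D * F ⇒ Y * F ⇒ n * F ⇒ n * D ⇒ n * Y ⇒ n * n
  F ⇒ F * D ⇒ D * D ⇒ Y * D ⇒ n * D ⇒ n * Y ⇒ n * n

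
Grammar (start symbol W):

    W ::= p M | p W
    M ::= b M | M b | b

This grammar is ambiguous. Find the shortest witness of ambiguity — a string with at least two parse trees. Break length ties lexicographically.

p b b

length 2: no string has ≥2 trees
length 3: p b b has 2 parse trees

Two derivations of p b b:
  W ⇒ p M ⇒ p b M ⇒ p b b
  W ⇒ p M ⇒ p M b ⇒ p b b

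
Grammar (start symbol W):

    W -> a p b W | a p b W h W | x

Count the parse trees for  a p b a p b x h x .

Parse trees for a p b a p b x h x:
  [W a p b [W a p b [W x] h [W x]]]
  [W a p b [W a p b [W x]] h [W x]]

2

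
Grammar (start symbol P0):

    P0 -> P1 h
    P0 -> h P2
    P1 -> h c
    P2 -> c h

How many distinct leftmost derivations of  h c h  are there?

2

Parse trees for h c h:
  [P0 [P1 h c] h]
  [P0 h [P2 c h]]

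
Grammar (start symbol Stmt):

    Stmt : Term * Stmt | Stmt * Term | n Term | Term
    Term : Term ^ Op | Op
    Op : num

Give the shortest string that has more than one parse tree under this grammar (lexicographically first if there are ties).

length 1: no string has ≥2 trees
length 2: no string has ≥2 trees
length 3: num * num has 2 parse trees

Two derivations of num * num:
  Stmt ⇒ Term * Stmt ⇒ Op * Stmt ⇒ num * Stmt ⇒ num * Term ⇒ num * Op ⇒ num * num
  Stmt ⇒ Stmt * Term ⇒ Term * Term ⇒ Op * Term ⇒ num * Term ⇒ num * Op ⇒ num * num

num * num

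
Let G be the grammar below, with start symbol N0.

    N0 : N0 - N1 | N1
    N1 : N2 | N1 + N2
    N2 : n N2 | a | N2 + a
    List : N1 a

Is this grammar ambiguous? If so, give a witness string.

Ambiguous

Witness: a + a

Derivation 1: N0 ⇒ N1 ⇒ N2 ⇒ N2 + a ⇒ a + a
Derivation 2: N0 ⇒ N1 ⇒ N1 + N2 ⇒ N2 + N2 ⇒ a + N2 ⇒ a + a

Two distinct leftmost derivations for the same string.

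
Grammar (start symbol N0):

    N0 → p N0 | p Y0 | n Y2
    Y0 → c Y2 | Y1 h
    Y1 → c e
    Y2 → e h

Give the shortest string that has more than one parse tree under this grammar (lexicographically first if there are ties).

p c e h

length 3: no string has ≥2 trees
length 4: p c e h has 2 parse trees

Two derivations of p c e h:
  N0 ⇒ p Y0 ⇒ p c Y2 ⇒ p c e h
  N0 ⇒ p Y0 ⇒ p Y1 h ⇒ p c e h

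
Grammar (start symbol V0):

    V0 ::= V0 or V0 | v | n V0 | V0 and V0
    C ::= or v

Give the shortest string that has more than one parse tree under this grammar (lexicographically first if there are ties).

length 1: no string has ≥2 trees
length 2: no string has ≥2 trees
length 3: no string has ≥2 trees
length 4: n v and v has 2 parse trees

Two derivations of n v and v:
  V0 ⇒ n V0 ⇒ n V0 and V0 ⇒ n v and V0 ⇒ n v and v
  V0 ⇒ V0 and V0 ⇒ n V0 and V0 ⇒ n v and V0 ⇒ n v and v

n v and v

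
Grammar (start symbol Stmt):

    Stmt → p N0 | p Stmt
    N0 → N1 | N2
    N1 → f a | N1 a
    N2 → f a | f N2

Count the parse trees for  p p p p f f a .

1

Parse trees for p p p p f f a:
  [Stmt p [Stmt p [Stmt p [Stmt p [N0 [N2 f [N2 f a]]]]]]]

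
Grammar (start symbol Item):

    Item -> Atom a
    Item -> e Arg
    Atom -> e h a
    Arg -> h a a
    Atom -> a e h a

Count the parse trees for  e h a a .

Parse trees for e h a a:
  [Item [Atom e h a] a]
  [Item e [Arg h a a]]

2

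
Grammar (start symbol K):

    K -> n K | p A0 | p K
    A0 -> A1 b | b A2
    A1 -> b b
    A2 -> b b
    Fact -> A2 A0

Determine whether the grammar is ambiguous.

Witness: p b b b

Derivation 1: K ⇒ p A0 ⇒ p A1 b ⇒ p b b b
Derivation 2: K ⇒ p A0 ⇒ p b A2 ⇒ p b b b

Two distinct leftmost derivations for the same string.

Ambiguous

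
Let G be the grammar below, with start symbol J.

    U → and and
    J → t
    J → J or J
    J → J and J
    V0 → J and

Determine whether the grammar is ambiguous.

Witness: t and t and t

Derivation 1: J ⇒ J and J ⇒ t and J ⇒ t and J and J ⇒ t and t and J ⇒ t and t and t
Derivation 2: J ⇒ J and J ⇒ J and J and J ⇒ t and J and J ⇒ t and t and J ⇒ t and t and t

Two distinct leftmost derivations for the same string.

Ambiguous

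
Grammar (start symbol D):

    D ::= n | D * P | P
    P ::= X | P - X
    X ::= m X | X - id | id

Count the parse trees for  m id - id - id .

7

Parse trees for m id - id - id:
  [D [P [X m [X [X [X id] - id] - id]]]]
  [D [P [X [X m [X [X id] - id]] - id]]]
  [D [P [X [X [X m [X id]] - id] - id]]]
  [D [P [P [X m [X id]]] - [X [X id] - id]]]
  [D [P [P [X m [X [X id] - id]]] - [X id]]]
  [D [P [P [X [X m [X id]] - id]] - [X id]]]
  [D [P [P [P [X m [X id]]] - [X id]] - [X id]]]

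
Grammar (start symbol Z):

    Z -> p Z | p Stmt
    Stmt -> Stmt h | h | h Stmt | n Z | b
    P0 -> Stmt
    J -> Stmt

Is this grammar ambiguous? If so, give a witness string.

Witness: p h h

Derivation 1: Z ⇒ p Stmt ⇒ p Stmt h ⇒ p h h
Derivation 2: Z ⇒ p Stmt ⇒ p h Stmt ⇒ p h h

Two distinct leftmost derivations for the same string.

Ambiguous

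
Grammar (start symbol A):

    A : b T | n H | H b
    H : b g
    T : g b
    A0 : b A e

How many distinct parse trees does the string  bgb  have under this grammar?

2

Parse trees for bgb:
  [A b [T g b]]
  [A [H b g] b]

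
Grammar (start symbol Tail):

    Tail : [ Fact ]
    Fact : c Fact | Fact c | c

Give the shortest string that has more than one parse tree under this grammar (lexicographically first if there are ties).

[ c c ]

length 3: no string has ≥2 trees
length 4: [ c c ] has 2 parse trees

Two derivations of [ c c ]:
  Tail ⇒ [ Fact ] ⇒ [ c Fact ] ⇒ [ c c ]
  Tail ⇒ [ Fact ] ⇒ [ Fact c ] ⇒ [ c c ]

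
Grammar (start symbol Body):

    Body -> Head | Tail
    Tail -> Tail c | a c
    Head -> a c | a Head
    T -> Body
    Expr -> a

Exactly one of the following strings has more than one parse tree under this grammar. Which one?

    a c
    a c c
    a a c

a c: 2 trees
a c c: 1 tree
a a c: 1 tree

a c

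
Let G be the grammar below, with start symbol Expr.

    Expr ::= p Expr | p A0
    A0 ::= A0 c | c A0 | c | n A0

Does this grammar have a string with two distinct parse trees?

Ambiguous

Witness: p c c

Derivation 1: Expr ⇒ p A0 ⇒ p A0 c ⇒ p c c
Derivation 2: Expr ⇒ p A0 ⇒ p c A0 ⇒ p c c

Two distinct leftmost derivations for the same string.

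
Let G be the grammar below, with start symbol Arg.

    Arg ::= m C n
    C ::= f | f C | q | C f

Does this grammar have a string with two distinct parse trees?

Ambiguous

Witness: m f f n

Derivation 1: Arg ⇒ m C n ⇒ m f C n ⇒ m f f n
Derivation 2: Arg ⇒ m C n ⇒ m C f n ⇒ m f f n

Two distinct leftmost derivations for the same string.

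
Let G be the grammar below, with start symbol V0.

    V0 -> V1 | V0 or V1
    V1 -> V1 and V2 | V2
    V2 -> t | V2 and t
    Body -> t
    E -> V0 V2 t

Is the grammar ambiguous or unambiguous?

Ambiguous

Witness: t and t

Derivation 1: V0 ⇒ V1 ⇒ V1 and V2 ⇒ V2 and V2 ⇒ t and V2 ⇒ t and t
Derivation 2: V0 ⇒ V1 ⇒ V2 ⇒ V2 and t ⇒ t and t

Two distinct leftmost derivations for the same string.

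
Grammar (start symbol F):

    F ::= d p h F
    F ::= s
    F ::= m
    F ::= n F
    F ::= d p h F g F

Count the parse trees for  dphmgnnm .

Parse trees for dphmgnnm:
  [F d p h [F m] g [F n [F n [F m]]]]

1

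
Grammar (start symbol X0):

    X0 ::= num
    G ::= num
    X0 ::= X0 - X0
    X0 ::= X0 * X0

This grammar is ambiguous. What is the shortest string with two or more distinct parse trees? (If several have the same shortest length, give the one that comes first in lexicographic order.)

length 1: no string has ≥2 trees
length 3: no string has ≥2 trees
length 5: num * num * num has 2 parse trees

Two derivations of num * num * num:
  X0 ⇒ X0 * X0 ⇒ num * X0 ⇒ num * X0 * X0 ⇒ num * num * X0 ⇒ num * num * num
  X0 ⇒ X0 * X0 ⇒ X0 * X0 * X0 ⇒ num * X0 * X0 ⇒ num * num * X0 ⇒ num * num * num

num * num * num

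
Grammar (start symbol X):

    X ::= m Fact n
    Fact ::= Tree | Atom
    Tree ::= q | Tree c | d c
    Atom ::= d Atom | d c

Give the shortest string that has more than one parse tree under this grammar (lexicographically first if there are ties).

length 3: no string has ≥2 trees
length 4: m d c n has 2 parse trees

Two derivations of m d c n:
  X ⇒ m Fact n ⇒ m Tree n ⇒ m d c n
  X ⇒ m Fact n ⇒ m Atom n ⇒ m d c n

m d c n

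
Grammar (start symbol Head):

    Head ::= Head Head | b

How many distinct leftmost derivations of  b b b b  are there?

Parse trees for b b b b:
  [Head [Head b] [Head [Head b] [Head [Head b] [Head b]]]]
  [Head [Head b] [Head [Head [Head b] [Head b]] [Head b]]]
  [Head [Head [Head b] [Head b]] [Head [Head b] [Head b]]]
  [Head [Head [Head b] [Head [Head b] [Head b]]] [Head b]]
  [Head [Head [Head [Head b] [Head b]] [Head b]] [Head b]]

5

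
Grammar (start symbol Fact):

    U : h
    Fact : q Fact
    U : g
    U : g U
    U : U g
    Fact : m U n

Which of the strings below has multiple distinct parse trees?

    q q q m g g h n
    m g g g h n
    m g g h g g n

m g g h g g n

q q q m g g h n: 1 tree
m g g g h n: 1 tree
m g g h g g n: 6 trees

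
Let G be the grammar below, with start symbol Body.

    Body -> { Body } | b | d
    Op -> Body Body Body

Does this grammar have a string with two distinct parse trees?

Only Body is reachable from Body; ignoring the rest: Each string is a nest of matched brackets around a single atom. An opening bracket forces the recursive rule; an atom forces the base rule.

Unambiguous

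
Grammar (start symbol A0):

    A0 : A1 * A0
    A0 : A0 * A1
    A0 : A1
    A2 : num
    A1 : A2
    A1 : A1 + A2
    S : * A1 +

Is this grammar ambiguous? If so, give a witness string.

Witness: num * num

Derivation 1: A0 ⇒ A1 * A0 ⇒ A2 * A0 ⇒ num * A0 ⇒ num * A1 ⇒ num * A2 ⇒ num * num
Derivation 2: A0 ⇒ A0 * A1 ⇒ A1 * A1 ⇒ A2 * A1 ⇒ num * A1 ⇒ num * A2 ⇒ num * num

Two distinct leftmost derivations for the same string.

Ambiguous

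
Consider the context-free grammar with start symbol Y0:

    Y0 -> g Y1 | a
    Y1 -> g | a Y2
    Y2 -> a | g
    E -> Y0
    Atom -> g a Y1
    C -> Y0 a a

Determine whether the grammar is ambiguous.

Unambiguous

Only Y0, Y1, Y2 are reachable from Y0; ignoring the rest: Restricted to the reachable nonterminals, every rule has the form A → t or A → t B, and no two rules for the same A share a first terminal. The grammar encodes a DFA — one run per string.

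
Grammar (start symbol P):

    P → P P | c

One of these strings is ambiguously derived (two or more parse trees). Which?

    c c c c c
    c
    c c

c c c c c

c c c c c: 14 trees
c: 1 tree
c c: 1 tree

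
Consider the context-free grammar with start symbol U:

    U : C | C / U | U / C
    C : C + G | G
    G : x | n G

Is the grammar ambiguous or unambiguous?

Witness: x / x

Derivation 1: U ⇒ C / U ⇒ G / U ⇒ x / U ⇒ x / C ⇒ x / G ⇒ x / x
Derivation 2: U ⇒ U / C ⇒ C / C ⇒ G / C ⇒ x / C ⇒ x / G ⇒ x / x

Two distinct leftmost derivations for the same string.

Ambiguous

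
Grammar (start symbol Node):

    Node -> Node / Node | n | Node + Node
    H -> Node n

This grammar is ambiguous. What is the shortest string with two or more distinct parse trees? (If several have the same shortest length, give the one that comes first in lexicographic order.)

n + n + n

length 1: no string has ≥2 trees
length 3: no string has ≥2 trees
length 5: n + n + n has 2 parse trees

Two derivations of n + n + n:
  Node ⇒ Node + Node ⇒ n + Node ⇒ n + Node + Node ⇒ n + n + Node ⇒ n + n + n
  Node ⇒ Node + Node ⇒ Node + Node + Node ⇒ n + Node + Node ⇒ n + n + Node ⇒ n + n + n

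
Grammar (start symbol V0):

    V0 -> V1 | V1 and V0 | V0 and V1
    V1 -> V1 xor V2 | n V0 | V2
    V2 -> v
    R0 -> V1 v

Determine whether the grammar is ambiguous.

Witness: v and v

Derivation 1: V0 ⇒ V1 and V0 ⇒ V2 and V0 ⇒ v and V0 ⇒ v and V1 ⇒ v and V2 ⇒ v and v
Derivation 2: V0 ⇒ V0 and V1 ⇒ V1 and V1 ⇒ V2 and V1 ⇒ v and V1 ⇒ v and V2 ⇒ v and v

Two distinct leftmost derivations for the same string.

Ambiguous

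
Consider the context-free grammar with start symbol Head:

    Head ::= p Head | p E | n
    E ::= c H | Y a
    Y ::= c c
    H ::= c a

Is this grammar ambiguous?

Witness: p c c a

Derivation 1: Head ⇒ p E ⇒ p c H ⇒ p c c a
Derivation 2: Head ⇒ p E ⇒ p Y a ⇒ p c c a

Two distinct leftmost derivations for the same string.

Ambiguous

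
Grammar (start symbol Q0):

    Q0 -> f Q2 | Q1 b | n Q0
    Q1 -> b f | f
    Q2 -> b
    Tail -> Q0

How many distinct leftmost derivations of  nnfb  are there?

2

Parse trees for nnfb:
  [Q0 n [Q0 n [Q0 f [Q2 b]]]]
  [Q0 n [Q0 n [Q0 [Q1 f] b]]]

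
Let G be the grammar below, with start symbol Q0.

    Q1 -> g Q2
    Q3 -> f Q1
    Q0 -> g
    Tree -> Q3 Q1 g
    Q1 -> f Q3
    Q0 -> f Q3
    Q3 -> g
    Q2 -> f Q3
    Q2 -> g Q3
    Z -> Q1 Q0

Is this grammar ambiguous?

Unambiguous

Only Q0, Q1, Q2, Q3 are reachable from Q0; ignoring the rest: The reachable rules are right-linear with at most one rule per (nonterminal, next-terminal) pair. Each input token forces the next rule, so parsing is deterministic.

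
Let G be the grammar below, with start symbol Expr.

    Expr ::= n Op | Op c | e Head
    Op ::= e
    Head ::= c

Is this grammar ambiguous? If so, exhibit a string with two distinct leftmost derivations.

Ambiguous

Witness: e c

Derivation 1: Expr ⇒ Op c ⇒ e c
Derivation 2: Expr ⇒ e Head ⇒ e c

Two distinct leftmost derivations for the same string.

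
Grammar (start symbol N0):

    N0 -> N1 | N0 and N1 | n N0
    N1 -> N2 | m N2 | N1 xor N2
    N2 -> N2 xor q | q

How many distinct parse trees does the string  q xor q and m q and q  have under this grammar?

Parse trees for q xor q and m q and q:
  [N0 [N0 [N0 [N1 [N2 [N2 q] xor q]]] and [N1 m [N2 q]]] and [N1 [N2 q]]]
  [N0 [N0 [N0 [N1 [N1 [N2 q]] xor [N2 q]]] and [N1 m [N2 q]]] and [N1 [N2 q]]]

2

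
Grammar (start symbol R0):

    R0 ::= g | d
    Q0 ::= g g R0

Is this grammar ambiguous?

Unambiguous

(Q0 is unreachable from R0, so its rules don't affect L(R0).) Each reachable nonterminal has at most one production per leading terminal, and all productions are right-linear; the derivation is determined token-by-token.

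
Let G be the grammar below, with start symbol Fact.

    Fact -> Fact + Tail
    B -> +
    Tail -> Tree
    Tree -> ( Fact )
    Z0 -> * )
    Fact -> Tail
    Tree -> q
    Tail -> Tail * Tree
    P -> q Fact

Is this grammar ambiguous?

Unambiguous

(B, Z0, P are unreachable from Fact, so their rules don't affect L(Fact).) Fact → Fact + Tail | Tail  ;  Tail → Tail * Tree | Tree  — a left-associative chain with Tree at the bottom. Each string factors uniquely by precedence.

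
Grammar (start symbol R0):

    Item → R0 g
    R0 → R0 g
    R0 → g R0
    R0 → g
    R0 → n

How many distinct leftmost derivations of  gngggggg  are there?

7

Parse trees for gngggggg:
  [R0 [R0 [R0 [R0 [R0 [R0 [R0 g [R0 n]] g] g] g] g] g] g]
  [R0 [R0 [R0 [R0 [R0 [R0 g [R0 [R0 n] g]] g] g] g] g] g]
  [R0 [R0 [R0 [R0 [R0 g [R0 [R0 [R0 n] g] g]] g] g] g] g]
  [R0 [R0 [R0 [R0 g [R0 [R0 [R0 [R0 n] g] g] g]] g] g] g]
  [R0 [R0 [R0 g [R0 [R0 [R0 [R0 [R0 n] g] g] g] g]] g] g]
  [R0 [R0 g [R0 [R0 [R0 [R0 [R0 [R0 n] g] g] g] g] g]] g]
  [R0 g [R0 [R0 [R0 [R0 [R0 [R0 [R0 n] g] g] g] g] g] g]]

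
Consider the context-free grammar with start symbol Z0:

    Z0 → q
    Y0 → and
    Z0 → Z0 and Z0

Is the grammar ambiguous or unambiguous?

Ambiguous

Witness: q and q and q

Derivation 1: Z0 ⇒ Z0 and Z0 ⇒ q and Z0 ⇒ q and Z0 and Z0 ⇒ q and q and Z0 ⇒ q and q and q
Derivation 2: Z0 ⇒ Z0 and Z0 ⇒ Z0 and Z0 and Z0 ⇒ q and Z0 and Z0 ⇒ q and q and Z0 ⇒ q and q and q

Two distinct leftmost derivations for the same string.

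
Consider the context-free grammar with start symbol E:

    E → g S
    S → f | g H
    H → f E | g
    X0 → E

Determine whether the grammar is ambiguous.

Unambiguous

(X0 is unreachable from E, so its rules don't affect L(E).) Restricted to the reachable nonterminals, every rule has the form A → t or A → t B, and no two rules for the same A share a first terminal. The grammar encodes a DFA — one run per string.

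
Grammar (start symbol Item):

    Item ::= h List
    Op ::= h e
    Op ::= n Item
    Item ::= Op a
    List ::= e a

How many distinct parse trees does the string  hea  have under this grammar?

Parse trees for hea:
  [Item h [List e a]]
  [Item [Op h e] a]

2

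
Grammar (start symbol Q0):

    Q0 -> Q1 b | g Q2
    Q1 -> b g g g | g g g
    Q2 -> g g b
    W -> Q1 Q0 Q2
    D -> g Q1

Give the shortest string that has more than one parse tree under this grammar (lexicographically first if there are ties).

g g g b

length 4: g g g b has 2 parse trees

Two derivations of g g g b:
  Q0 ⇒ Q1 b ⇒ g g g b
  Q0 ⇒ g Q2 ⇒ g g g b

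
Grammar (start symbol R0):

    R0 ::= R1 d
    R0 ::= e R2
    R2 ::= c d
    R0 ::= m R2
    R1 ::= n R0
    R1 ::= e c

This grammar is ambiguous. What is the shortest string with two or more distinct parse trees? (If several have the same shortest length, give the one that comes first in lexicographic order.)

e c d

length 3: e c d has 2 parse trees

Two derivations of e c d:
  R0 ⇒ R1 d ⇒ e c d
  R0 ⇒ e R2 ⇒ e c d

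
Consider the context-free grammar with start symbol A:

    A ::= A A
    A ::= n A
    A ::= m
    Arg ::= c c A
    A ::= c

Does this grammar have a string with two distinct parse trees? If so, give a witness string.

Witness: c c c

Derivation 1: A ⇒ A A ⇒ A A A ⇒ c A A ⇒ c c A ⇒ c c c
Derivation 2: A ⇒ A A ⇒ c A ⇒ c A A ⇒ c c A ⇒ c c c

Two distinct leftmost derivations for the same string.

Ambiguous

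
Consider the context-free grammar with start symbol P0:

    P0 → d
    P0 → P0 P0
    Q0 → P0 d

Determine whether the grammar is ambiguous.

Ambiguous

Witness: d d d

Derivation 1: P0 ⇒ P0 P0 ⇒ d P0 ⇒ d P0 P0 ⇒ d d P0 ⇒ d d d
Derivation 2: P0 ⇒ P0 P0 ⇒ P0 P0 P0 ⇒ d P0 P0 ⇒ d d P0 ⇒ d d d

Two distinct leftmost derivations for the same string.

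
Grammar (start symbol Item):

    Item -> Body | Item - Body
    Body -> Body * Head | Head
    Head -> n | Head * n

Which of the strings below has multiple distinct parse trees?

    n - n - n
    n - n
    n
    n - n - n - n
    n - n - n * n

n - n - n: 1 tree
n - n: 1 tree
n: 1 tree
n - n - n - n: 1 tree
n - n - n * n: 2 trees

n - n - n * n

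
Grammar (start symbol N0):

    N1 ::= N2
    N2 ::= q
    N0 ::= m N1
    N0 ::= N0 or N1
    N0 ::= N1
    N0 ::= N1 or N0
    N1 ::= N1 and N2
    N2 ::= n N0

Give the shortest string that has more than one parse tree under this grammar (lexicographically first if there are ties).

length 1: no string has ≥2 trees
length 2: no string has ≥2 trees
length 3: q or q has 2 parse trees

Two derivations of q or q:
  N0 ⇒ N0 or N1 ⇒ N1 or N1 ⇒ N2 or N1 ⇒ q or N1 ⇒ q or N2 ⇒ q or q
  N0 ⇒ N1 or N0 ⇒ N2 or N0 ⇒ q or N0 ⇒ q or N1 ⇒ q or N2 ⇒ q or q

q or q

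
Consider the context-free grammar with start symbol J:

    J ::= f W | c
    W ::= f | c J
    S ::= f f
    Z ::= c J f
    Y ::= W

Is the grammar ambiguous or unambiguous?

Unambiguous

(S, Z, Y are unreachable from J, so their rules don't affect L(J).) The reachable rules are right-linear with at most one rule per (nonterminal, next-terminal) pair. Each input token forces the next rule, so parsing is deterministic.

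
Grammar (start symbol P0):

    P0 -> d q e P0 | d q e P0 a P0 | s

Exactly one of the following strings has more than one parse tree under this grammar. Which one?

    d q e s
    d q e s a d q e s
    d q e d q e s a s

d q e d q e s a s

d q e s: 1 tree
d q e s a d q e s: 1 tree
d q e d q e s a s: 2 trees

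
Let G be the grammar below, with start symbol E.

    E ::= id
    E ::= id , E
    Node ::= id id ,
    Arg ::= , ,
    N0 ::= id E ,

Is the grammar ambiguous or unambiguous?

Unambiguous

Only E is reachable from E; ignoring the rest: The reachable grammar is A → atom sep A | atom. Each atom is followed by either the separator (recurse) or end-of-string (stop) — no choice point.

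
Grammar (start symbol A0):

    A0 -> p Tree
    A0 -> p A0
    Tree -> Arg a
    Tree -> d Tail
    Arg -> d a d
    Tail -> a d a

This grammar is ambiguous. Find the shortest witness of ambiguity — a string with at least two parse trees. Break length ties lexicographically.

p d a d a

length 5: p d a d a has 2 parse trees

Two derivations of p d a d a:
  A0 ⇒ p Tree ⇒ p Arg a ⇒ p d a d a
  A0 ⇒ p Tree ⇒ p d Tail ⇒ p d a d a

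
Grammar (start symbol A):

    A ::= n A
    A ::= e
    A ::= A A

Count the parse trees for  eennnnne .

2

Parse trees for eennnnne:
  [A [A e] [A [A e] [A n [A n [A n [A n [A n [A e]]]]]]]]
  [A [A [A e] [A e]] [A n [A n [A n [A n [A n [A e]]]]]]]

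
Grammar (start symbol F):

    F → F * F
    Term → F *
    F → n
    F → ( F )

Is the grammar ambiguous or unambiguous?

Witness: n * n * n

Derivation 1: F ⇒ F * F ⇒ F * F * F ⇒ n * F * F ⇒ n * n * F ⇒ n * n * n
Derivation 2: F ⇒ F * F ⇒ n * F ⇒ n * F * F ⇒ n * n * F ⇒ n * n * n

Two distinct leftmost derivations for the same string.

Ambiguous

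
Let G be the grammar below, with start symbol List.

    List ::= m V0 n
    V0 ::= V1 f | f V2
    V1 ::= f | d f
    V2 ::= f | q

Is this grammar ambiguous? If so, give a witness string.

Witness: m f f n

Derivation 1: List ⇒ m V0 n ⇒ m V1 f n ⇒ m f f n
Derivation 2: List ⇒ m V0 n ⇒ m f V2 n ⇒ m f f n

Two distinct leftmost derivations for the same string.

Ambiguous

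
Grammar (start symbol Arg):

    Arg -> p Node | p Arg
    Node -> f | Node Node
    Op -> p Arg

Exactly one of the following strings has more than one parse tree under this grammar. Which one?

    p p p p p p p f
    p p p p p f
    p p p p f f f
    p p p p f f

p p p p f f f

p p p p p p p f: 1 tree
p p p p p f: 1 tree
p p p p f f f: 2 trees
p p p p f f: 1 tree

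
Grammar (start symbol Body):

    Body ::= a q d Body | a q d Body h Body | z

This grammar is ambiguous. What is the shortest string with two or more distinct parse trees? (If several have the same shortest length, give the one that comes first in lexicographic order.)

length 1: no string has ≥2 trees
length 4: no string has ≥2 trees
length 6: no string has ≥2 trees
length 7: no string has ≥2 trees
length 9: a q d a q d z h z has 2 parse trees

Two derivations of a q d a q d z h z:
  Body ⇒ a q d Body ⇒ a q d a q d Body h Body ⇒ a q d a q d z h Body ⇒ a q d a q d z h z
  Body ⇒ a q d Body h Body ⇒ a q d a q d Body h Body ⇒ a q d a q d z h Body ⇒ a q d a q d z h z

a q d a q d z h z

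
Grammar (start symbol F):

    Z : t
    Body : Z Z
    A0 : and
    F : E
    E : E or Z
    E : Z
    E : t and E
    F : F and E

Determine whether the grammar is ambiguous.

Witness: t and t

Derivation 1: F ⇒ E ⇒ t and E ⇒ t and Z ⇒ t and t
Derivation 2: F ⇒ F and E ⇒ E and E ⇒ Z and E ⇒ t and E ⇒ t and Z ⇒ t and t

Two distinct leftmost derivations for the same string.

Ambiguous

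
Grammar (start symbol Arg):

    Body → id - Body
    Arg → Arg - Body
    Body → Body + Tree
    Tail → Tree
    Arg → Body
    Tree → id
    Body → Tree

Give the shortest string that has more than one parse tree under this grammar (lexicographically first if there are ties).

id - id

length 1: no string has ≥2 trees
length 3: id - id has 2 parse trees

Two derivations of id - id:
  Arg ⇒ Arg - Body ⇒ Body - Body ⇒ Tree - Body ⇒ id - Body ⇒ id - Tree ⇒ id - id
  Arg ⇒ Body ⇒ id - Body ⇒ id - Tree ⇒ id - id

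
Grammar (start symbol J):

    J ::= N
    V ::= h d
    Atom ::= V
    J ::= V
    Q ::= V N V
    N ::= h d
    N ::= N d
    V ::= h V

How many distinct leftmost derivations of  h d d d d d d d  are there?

1

Parse trees for h d d d d d d d:
  [J [N [N [N [N [N [N [N h d] d] d] d] d] d] d]]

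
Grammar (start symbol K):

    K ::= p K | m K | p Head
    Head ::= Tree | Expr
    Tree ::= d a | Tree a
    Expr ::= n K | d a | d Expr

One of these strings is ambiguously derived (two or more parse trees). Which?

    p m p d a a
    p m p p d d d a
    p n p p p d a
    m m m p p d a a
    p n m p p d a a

p m p d a a: 1 tree
p m p p d d d a: 1 tree
p n p p p d a: 2 trees
m m m p p d a a: 1 tree
p n m p p d a a: 1 tree

p n p p p d a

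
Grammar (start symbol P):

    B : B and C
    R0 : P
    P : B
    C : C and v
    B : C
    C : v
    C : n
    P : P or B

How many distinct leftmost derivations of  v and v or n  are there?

2

Parse trees for v and v or n:
  [P [P [B [B [C v]] and [C v]]] or [B [C n]]]
  [P [P [B [C [C v] and v]]] or [B [C n]]]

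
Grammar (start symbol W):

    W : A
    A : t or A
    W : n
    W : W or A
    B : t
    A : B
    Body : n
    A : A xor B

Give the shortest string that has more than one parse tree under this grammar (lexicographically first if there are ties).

t or t

length 1: no string has ≥2 trees
length 3: t or t has 2 parse trees

Two derivations of t or t:
  W ⇒ A ⇒ t or A ⇒ t or B ⇒ t or t
  W ⇒ W or A ⇒ A or A ⇒ B or A ⇒ t or A ⇒ t or B ⇒ t or t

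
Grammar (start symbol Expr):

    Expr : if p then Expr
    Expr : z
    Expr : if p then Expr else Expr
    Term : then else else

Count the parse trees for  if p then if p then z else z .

2

Parse trees for if p then if p then z else z:
  [Expr if p then [Expr if p then [Expr z] else [Expr z]]]
  [Expr if p then [Expr if p then [Expr z]] else [Expr z]]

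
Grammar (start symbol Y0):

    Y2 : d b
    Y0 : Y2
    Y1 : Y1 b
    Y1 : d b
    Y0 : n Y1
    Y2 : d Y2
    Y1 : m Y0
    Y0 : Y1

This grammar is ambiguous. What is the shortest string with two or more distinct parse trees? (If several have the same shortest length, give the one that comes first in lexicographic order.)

length 2: d b has 2 parse trees

Two derivations of d b:
  Y0 ⇒ Y2 ⇒ d b
  Y0 ⇒ Y1 ⇒ d b

d b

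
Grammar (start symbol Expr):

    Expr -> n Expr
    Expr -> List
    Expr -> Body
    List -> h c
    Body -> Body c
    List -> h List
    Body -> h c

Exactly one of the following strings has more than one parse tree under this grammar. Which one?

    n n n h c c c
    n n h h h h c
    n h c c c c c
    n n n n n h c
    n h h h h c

n n n n n h c

n n n h c c c: 1 tree
n n h h h h c: 1 tree
n h c c c c c: 1 tree
n n n n n h c: 2 trees
n h h h h c: 1 tree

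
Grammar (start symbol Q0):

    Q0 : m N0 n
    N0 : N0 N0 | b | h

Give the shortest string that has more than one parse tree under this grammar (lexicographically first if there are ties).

m b b b n

length 3: no string has ≥2 trees
length 4: no string has ≥2 trees
length 5: m b b b n has 2 parse trees

Two derivations of m b b b n:
  Q0 ⇒ m N0 n ⇒ m N0 N0 n ⇒ m N0 N0 N0 n ⇒ m b N0 N0 n ⇒ m b b N0 n ⇒ m b b b n
  Q0 ⇒ m N0 n ⇒ m N0 N0 n ⇒ m b N0 n ⇒ m b N0 N0 n ⇒ m b b N0 n ⇒ m b b b n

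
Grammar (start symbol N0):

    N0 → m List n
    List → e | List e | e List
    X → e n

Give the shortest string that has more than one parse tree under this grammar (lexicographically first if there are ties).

length 3: no string has ≥2 trees
length 4: m e e n has 2 parse trees

Two derivations of m e e n:
  N0 ⇒ m List n ⇒ m List e n ⇒ m e e n
  N0 ⇒ m List n ⇒ m e List n ⇒ m e e n

m e e n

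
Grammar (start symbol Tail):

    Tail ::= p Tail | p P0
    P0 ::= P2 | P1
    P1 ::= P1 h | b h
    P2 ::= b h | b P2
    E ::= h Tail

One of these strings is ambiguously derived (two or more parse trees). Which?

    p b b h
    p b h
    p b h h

p b h

p b b h: 1 tree
p b h: 2 trees
p b h h: 1 tree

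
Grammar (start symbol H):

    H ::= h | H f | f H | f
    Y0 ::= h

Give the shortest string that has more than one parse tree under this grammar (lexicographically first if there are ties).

length 1: no string has ≥2 trees
length 2: f f has 2 parse trees

Two derivations of f f:
  H ⇒ H f ⇒ f f
  H ⇒ f H ⇒ f f

f f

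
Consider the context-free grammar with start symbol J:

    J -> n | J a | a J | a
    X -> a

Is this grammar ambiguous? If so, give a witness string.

Ambiguous

Witness: a a

Derivation 1: J ⇒ J a ⇒ a a
Derivation 2: J ⇒ a J ⇒ a a

Two distinct leftmost derivations for the same string.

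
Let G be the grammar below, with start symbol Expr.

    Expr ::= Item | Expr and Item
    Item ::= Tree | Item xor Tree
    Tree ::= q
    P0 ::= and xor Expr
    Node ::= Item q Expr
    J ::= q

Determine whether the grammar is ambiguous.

Only Expr, Item, Tree are reachable from Expr; ignoring the rest: The grammar is stratified — Expr handles 'and' (left-recursive), Item handles 'xor', Tree atoms. Each operator has a fixed associativity and precedence level, so every string has one parse.

Unambiguous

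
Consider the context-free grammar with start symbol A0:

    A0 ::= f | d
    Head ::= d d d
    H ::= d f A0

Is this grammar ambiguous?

(Head, H are unreachable from A0, so their rules don't affect L(A0).) The reachable rules are right-linear with at most one rule per (nonterminal, next-terminal) pair. Each input token forces the next rule, so parsing is deterministic.

Unambiguous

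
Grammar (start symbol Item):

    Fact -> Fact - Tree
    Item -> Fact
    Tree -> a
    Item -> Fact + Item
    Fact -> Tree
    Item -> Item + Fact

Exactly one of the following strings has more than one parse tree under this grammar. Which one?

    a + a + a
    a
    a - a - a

a + a + a: 4 trees
a: 1 tree
a - a - a: 1 tree

a + a + a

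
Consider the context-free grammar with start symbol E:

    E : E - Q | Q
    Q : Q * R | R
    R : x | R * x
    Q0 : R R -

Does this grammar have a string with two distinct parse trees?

Ambiguous

Witness: x * x

Derivation 1: E ⇒ Q ⇒ Q * R ⇒ R * R ⇒ x * R ⇒ x * x
Derivation 2: E ⇒ Q ⇒ R ⇒ R * x ⇒ x * x

Two distinct leftmost derivations for the same string.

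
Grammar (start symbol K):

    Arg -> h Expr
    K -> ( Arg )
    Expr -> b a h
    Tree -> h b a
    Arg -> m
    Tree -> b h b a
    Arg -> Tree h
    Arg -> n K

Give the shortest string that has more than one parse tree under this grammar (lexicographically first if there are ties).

length 3: no string has ≥2 trees
length 6: ( h b a h ) has 2 parse trees

Two derivations of ( h b a h ):
  K ⇒ ( Arg ) ⇒ ( h Expr ) ⇒ ( h b a h )
  K ⇒ ( Arg ) ⇒ ( Tree h ) ⇒ ( h b a h )

( h b a h )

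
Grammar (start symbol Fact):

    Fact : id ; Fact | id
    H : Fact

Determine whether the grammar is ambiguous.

(H is unreachable from Fact, so its rules don't affect L(Fact).) The reachable grammar is A → atom sep A | atom. Each atom is followed by either the separator (recurse) or end-of-string (stop) — no choice point.

Unambiguous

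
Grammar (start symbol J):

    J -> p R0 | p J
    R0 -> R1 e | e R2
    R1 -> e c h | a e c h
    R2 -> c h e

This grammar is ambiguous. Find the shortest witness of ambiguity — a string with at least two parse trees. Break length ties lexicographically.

length 5: p e c h e has 2 parse trees

Two derivations of p e c h e:
  J ⇒ p R0 ⇒ p R1 e ⇒ p e c h e
  J ⇒ p R0 ⇒ p e R2 ⇒ p e c h e

p e c h e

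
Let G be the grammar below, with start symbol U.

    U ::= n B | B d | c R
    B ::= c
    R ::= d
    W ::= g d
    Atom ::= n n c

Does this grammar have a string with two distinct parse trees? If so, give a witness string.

Ambiguous

Witness: c d

Derivation 1: U ⇒ B d ⇒ c d
Derivation 2: U ⇒ c R ⇒ c d

Two distinct leftmost derivations for the same string.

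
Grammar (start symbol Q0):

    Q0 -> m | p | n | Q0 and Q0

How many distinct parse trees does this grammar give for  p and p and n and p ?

5

Parse trees for p and p and n and p:
  [Q0 [Q0 p] and [Q0 [Q0 p] and [Q0 [Q0 n] and [Q0 p]]]]
  [Q0 [Q0 p] and [Q0 [Q0 [Q0 p] and [Q0 n]] and [Q0 p]]]
  [Q0 [Q0 [Q0 p] and [Q0 p]] and [Q0 [Q0 n] and [Q0 p]]]
  [Q0 [Q0 [Q0 p] and [Q0 [Q0 p] and [Q0 n]]] and [Q0 p]]
  [Q0 [Q0 [Q0 [Q0 p] and [Q0 p]] and [Q0 n]] and [Q0 p]]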